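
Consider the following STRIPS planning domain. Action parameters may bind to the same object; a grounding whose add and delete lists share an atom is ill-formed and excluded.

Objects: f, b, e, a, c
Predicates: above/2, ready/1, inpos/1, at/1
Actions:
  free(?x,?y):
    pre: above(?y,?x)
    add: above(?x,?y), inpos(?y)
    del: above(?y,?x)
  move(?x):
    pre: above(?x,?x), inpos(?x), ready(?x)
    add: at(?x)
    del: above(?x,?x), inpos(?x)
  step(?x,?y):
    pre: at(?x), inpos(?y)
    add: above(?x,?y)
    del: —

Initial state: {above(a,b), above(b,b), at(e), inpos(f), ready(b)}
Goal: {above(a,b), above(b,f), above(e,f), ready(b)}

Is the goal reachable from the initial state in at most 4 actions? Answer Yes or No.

1. free(b,a)  →  {above(b,a), above(b,b), at(e), inpos(a), inpos(f), ready(b)}
2. free(a,b)  →  {above(a,b), above(b,b), at(e), inpos(a), inpos(b), inpos(f), ready(b)}
3. move(b)  →  {above(a,b), at(b), at(e), inpos(a), inpos(f), ready(b)}
4. step(b,f)  →  {above(a,b), above(b,f), at(b), at(e), inpos(a), inpos(f), ready(b)}
5. step(e,f)  →  {above(a,b), above(b,f), above(e,f), at(b), at(e), inpos(a), inpos(f), ready(b)}
optimal plan length = 5; 5 > 4

No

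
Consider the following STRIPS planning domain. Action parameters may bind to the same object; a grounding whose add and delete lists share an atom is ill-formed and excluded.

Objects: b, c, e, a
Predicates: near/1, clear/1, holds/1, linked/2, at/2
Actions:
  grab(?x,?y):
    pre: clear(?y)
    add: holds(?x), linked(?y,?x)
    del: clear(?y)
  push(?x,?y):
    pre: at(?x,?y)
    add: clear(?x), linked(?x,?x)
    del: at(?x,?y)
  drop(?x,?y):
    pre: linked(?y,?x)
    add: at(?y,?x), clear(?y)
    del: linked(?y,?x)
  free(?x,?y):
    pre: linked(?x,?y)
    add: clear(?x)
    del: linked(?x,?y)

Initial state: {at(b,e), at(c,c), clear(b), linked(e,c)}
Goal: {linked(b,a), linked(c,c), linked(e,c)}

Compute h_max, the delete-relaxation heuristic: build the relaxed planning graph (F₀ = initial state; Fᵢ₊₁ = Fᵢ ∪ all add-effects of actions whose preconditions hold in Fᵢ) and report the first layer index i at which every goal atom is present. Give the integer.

F0 = init (4 atoms)
F1 = F0 ∪ {at(e,c), clear(c), clear(e), holds(a), holds(b), holds(c), holds(e), linked(b,a), linked(b,b), linked(b,c), linked(b,e), linked(c,c)}  (16 atoms)
goal ⊆ F1  ⇒  h_max = 1

1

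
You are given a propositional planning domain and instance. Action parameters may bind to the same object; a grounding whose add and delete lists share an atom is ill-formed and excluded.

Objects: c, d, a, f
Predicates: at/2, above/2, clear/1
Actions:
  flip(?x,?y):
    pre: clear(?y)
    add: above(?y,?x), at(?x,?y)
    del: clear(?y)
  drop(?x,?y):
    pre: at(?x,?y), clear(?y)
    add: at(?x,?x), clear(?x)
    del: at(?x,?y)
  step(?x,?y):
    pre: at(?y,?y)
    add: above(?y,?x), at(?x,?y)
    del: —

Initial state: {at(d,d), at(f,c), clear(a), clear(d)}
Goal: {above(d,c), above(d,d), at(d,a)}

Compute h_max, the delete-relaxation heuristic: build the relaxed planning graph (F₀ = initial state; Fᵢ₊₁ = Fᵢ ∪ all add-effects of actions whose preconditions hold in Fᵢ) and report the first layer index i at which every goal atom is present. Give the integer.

F0 = init (4 atoms)
F1 = F0 ∪ {above(a,a), above(a,c), above(a,d), above(a,f), above(d,a), above(d,c), above(d,d), above(d,f), at(a,a), at(a,d), at(c,a), at(c,d), at(d,a), at(f,a), at(f,d)}  (19 atoms)
goal ⊆ F1  ⇒  h_max = 1

1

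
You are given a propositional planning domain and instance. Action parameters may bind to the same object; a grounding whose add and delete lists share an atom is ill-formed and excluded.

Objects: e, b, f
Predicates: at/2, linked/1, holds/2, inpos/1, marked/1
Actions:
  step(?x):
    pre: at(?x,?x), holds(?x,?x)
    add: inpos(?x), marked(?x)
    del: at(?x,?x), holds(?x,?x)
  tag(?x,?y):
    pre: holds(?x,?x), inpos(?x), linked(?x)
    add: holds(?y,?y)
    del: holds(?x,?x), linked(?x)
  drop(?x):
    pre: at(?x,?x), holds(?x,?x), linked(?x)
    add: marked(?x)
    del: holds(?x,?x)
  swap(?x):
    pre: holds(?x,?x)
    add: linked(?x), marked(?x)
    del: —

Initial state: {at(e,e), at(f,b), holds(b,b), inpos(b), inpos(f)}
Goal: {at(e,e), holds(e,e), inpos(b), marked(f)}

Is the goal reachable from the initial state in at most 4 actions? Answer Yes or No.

1. swap(b)  →  {at(e,e), at(f,b), holds(b,b), inpos(b), inpos(f), linked(b), marked(b)}
2. tag(b,f)  →  {at(e,e), at(f,b), holds(f,f), inpos(b), inpos(f), marked(b)}
3. swap(f)  →  {at(e,e), at(f,b), holds(f,f), inpos(b), inpos(f), linked(f), marked(b), marked(f)}
4. tag(f,e)  →  {at(e,e), at(f,b), holds(e,e), inpos(b), inpos(f), marked(b), marked(f)}
optimal plan length = 4; 4 ≤ 4

Yes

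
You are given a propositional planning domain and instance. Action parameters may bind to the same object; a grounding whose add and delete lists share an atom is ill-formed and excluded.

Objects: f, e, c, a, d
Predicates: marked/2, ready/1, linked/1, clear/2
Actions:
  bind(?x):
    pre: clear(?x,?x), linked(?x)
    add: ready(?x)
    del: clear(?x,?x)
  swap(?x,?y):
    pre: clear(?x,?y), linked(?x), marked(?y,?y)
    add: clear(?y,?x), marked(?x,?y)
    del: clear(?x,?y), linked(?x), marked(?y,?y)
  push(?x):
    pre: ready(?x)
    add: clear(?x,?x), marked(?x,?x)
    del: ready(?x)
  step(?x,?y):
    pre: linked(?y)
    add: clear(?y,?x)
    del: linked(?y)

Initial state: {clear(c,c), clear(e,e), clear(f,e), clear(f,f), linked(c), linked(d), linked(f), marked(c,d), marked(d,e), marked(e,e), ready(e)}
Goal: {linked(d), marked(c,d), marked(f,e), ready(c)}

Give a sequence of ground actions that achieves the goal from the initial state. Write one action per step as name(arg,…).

bind(c); swap(f,e)

1. bind(c)  →  {clear(e,e), clear(f,e), clear(f,f), linked(c), linked(d), linked(f), marked(c,d), marked(d,e), marked(e,e), ready(c), ready(e)}
2. swap(f,e)  →  {clear(e,e), clear(e,f), clear(f,f), linked(c), linked(d), marked(c,d), marked(d,e), marked(f,e), ready(c), ready(e)}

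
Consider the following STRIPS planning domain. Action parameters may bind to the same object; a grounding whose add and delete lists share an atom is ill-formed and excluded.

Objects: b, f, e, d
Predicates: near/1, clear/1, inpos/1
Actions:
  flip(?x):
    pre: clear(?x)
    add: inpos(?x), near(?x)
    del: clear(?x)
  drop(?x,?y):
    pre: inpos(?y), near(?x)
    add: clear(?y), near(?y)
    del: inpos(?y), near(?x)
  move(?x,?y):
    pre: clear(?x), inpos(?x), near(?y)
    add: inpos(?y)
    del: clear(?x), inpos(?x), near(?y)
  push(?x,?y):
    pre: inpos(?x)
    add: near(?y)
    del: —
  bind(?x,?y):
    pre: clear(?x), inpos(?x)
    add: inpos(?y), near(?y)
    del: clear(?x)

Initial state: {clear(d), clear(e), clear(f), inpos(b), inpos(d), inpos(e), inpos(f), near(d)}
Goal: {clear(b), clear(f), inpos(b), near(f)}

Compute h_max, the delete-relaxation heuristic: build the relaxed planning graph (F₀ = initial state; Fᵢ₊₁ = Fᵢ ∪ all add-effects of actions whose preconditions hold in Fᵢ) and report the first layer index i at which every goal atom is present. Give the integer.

1

F0 = init (8 atoms)
F1 = F0 ∪ {clear(b), near(b), near(e), near(f)}  (12 atoms)
goal ⊆ F1  ⇒  h_max = 1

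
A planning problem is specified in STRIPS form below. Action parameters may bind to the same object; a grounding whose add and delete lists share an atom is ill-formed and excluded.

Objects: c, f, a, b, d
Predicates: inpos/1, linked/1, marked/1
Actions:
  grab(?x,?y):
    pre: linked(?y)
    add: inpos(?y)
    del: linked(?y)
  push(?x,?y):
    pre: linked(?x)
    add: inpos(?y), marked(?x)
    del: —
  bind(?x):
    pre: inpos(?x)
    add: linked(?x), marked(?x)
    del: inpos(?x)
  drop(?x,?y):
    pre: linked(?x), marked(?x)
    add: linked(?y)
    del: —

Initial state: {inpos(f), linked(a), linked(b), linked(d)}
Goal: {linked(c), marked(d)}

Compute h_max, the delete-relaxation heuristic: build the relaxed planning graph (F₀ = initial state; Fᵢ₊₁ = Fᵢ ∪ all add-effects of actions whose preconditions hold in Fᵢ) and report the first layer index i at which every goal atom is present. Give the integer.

F0 = init (4 atoms)
F1 = F0 ∪ {inpos(a), inpos(b), inpos(c), inpos(d), linked(f), marked(a), marked(b), marked(d), marked(f)}  (13 atoms)
F2 = F1 ∪ {linked(c), marked(c)}  (15 atoms)
goal ⊆ F2  ⇒  h_max = 2

2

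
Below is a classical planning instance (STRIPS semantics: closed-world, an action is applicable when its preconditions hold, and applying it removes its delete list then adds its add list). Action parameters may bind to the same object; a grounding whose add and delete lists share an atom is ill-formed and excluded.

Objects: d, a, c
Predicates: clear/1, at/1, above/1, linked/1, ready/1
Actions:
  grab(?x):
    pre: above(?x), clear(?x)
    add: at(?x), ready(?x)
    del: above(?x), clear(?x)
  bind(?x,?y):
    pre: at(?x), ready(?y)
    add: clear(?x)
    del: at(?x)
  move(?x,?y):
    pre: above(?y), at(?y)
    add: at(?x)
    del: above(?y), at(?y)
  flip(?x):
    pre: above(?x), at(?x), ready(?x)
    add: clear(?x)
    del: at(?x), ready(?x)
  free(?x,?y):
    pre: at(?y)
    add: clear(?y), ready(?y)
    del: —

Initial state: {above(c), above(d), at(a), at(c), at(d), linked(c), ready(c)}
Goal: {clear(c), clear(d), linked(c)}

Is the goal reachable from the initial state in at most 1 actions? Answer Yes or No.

1. bind(d,c)  →  {above(c), above(d), at(a), at(c), clear(d), linked(c), ready(c)}
2. bind(c,c)  →  {above(c), above(d), at(a), clear(c), clear(d), linked(c), ready(c)}
optimal plan length = 2; 2 > 1

No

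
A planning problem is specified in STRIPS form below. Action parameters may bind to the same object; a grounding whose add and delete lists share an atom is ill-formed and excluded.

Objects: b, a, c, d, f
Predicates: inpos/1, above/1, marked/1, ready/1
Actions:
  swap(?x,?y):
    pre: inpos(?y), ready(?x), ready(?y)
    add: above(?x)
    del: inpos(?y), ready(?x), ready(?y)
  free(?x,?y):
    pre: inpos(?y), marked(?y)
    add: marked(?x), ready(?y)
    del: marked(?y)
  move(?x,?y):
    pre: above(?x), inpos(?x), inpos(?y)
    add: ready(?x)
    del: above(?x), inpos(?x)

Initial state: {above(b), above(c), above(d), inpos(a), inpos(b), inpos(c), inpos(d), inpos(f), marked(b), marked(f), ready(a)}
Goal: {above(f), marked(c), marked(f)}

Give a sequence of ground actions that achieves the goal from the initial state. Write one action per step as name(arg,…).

1. free(c,f)  →  {above(b), above(c), above(d), inpos(a), inpos(b), inpos(c), inpos(d), inpos(f), marked(b), marked(c), ready(a), ready(f)}
2. swap(f,a)  →  {above(b), above(c), above(d), above(f), inpos(b), inpos(c), inpos(d), inpos(f), marked(b), marked(c)}
3. free(f,b)  →  {above(b), above(c), above(d), above(f), inpos(b), inpos(c), inpos(d), inpos(f), marked(c), marked(f), ready(b)}

free(c,f); swap(f,a); free(f,b)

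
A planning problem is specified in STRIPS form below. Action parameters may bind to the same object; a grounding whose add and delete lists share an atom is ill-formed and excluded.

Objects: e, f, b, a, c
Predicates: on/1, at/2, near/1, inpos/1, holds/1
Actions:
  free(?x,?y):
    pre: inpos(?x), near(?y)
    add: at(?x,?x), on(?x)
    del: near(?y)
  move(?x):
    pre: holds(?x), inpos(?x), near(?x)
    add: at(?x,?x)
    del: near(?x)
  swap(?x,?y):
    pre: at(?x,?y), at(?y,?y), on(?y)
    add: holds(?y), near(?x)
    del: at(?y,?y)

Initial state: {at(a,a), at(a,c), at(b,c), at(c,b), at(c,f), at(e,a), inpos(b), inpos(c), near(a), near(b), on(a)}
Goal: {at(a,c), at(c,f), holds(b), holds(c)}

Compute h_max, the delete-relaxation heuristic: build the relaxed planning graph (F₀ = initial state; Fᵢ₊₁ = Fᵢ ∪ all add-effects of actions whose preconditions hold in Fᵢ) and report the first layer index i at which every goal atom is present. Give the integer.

F0 = init (11 atoms)
F1 = F0 ∪ {at(b,b), at(c,c), holds(a), near(e), on(b), on(c)}  (17 atoms)
F2 = F1 ∪ {holds(b), holds(c), near(c)}  (20 atoms)
goal ⊆ F2  ⇒  h_max = 2

2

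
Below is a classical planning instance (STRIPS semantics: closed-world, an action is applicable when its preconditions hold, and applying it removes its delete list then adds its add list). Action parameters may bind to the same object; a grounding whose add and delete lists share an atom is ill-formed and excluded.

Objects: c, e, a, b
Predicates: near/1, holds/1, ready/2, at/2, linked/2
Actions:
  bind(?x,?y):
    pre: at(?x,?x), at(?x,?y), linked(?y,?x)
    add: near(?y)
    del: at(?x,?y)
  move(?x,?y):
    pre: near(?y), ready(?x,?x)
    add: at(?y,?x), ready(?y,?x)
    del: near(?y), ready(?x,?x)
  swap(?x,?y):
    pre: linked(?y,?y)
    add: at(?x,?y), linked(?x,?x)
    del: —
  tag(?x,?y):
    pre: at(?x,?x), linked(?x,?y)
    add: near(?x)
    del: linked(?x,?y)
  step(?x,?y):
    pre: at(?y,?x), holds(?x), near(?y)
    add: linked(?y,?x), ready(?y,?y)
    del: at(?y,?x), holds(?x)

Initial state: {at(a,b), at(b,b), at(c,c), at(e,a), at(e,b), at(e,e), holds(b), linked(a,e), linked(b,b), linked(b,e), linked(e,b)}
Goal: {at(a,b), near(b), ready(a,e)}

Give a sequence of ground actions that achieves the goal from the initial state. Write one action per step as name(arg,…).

1. bind(e,a)  →  {at(a,b), at(b,b), at(c,c), at(e,b), at(e,e), holds(b), linked(a,e), linked(b,b), linked(b,e), linked(e,b), near(a)}
2. bind(b,b)  →  {at(a,b), at(c,c), at(e,b), at(e,e), holds(b), linked(a,e), linked(b,b), linked(b,e), linked(e,b), near(a), near(b)}
3. tag(e,b)  →  {at(a,b), at(c,c), at(e,b), at(e,e), holds(b), linked(a,e), linked(b,b), linked(b,e), near(a), near(b), near(e)}
4. step(b,e)  →  {at(a,b), at(c,c), at(e,e), linked(a,e), linked(b,b), linked(b,e), linked(e,b), near(a), near(b), near(e), ready(e,e)}
5. move(e,a)  →  {at(a,b), at(a,e), at(c,c), at(e,e), linked(a,e), linked(b,b), linked(b,e), linked(e,b), near(b), near(e), ready(a,e)}

bind(e,a); bind(b,b); tag(e,b); step(b,e); move(e,a)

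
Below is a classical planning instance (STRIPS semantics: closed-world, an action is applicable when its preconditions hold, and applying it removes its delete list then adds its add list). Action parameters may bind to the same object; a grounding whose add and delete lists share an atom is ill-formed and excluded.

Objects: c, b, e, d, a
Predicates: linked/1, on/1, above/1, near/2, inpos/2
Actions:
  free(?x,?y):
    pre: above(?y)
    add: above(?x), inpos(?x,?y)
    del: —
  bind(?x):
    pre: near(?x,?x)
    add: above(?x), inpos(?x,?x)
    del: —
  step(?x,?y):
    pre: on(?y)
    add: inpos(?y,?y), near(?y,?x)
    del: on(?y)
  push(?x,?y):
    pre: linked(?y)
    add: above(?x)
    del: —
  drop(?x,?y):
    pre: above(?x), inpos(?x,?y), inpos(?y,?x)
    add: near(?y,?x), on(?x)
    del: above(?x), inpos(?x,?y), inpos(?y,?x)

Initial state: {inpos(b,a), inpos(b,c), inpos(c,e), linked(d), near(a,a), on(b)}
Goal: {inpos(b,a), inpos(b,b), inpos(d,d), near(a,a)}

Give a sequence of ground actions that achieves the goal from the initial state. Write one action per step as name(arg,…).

step(c,b); push(d,d); free(d,d)

1. step(c,b)  →  {inpos(b,a), inpos(b,b), inpos(b,c), inpos(c,e), linked(d), near(a,a), near(b,c)}
2. push(d,d)  →  {above(d), inpos(b,a), inpos(b,b), inpos(b,c), inpos(c,e), linked(d), near(a,a), near(b,c)}
3. free(d,d)  →  {above(d), inpos(b,a), inpos(b,b), inpos(b,c), inpos(c,e), inpos(d,d), linked(d), near(a,a), near(b,c)}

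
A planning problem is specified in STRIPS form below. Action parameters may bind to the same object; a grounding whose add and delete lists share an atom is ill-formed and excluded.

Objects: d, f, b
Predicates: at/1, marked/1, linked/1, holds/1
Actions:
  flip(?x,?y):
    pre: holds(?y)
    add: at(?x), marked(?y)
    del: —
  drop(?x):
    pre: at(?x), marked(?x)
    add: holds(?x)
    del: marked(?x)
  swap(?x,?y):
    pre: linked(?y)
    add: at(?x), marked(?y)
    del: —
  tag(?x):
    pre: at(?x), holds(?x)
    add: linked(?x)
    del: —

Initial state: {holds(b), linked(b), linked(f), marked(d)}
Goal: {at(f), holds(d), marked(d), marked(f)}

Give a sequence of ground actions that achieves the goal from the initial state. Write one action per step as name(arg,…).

1. swap(d,f)  →  {at(d), holds(b), linked(b), linked(f), marked(d), marked(f)}
2. drop(d)  →  {at(d), holds(b), holds(d), linked(b), linked(f), marked(f)}
3. flip(f,d)  →  {at(d), at(f), holds(b), holds(d), linked(b), linked(f), marked(d), marked(f)}

swap(d,f); drop(d); flip(f,d)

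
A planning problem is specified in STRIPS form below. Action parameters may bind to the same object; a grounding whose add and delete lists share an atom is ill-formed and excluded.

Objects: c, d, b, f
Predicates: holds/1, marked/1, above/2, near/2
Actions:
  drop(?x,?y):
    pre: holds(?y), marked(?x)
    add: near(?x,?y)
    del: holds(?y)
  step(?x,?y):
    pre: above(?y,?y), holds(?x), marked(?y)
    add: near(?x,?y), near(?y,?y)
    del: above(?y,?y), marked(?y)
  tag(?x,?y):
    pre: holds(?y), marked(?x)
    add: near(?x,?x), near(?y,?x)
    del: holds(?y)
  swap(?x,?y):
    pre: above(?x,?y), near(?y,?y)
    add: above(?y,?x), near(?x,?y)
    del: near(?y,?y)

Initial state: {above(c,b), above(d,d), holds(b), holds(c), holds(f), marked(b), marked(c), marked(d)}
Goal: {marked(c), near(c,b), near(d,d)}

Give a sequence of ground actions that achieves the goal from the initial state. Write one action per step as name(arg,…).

1. drop(c,b)  →  {above(c,b), above(d,d), holds(c), holds(f), marked(b), marked(c), marked(d), near(c,b)}
2. step(c,d)  →  {above(c,b), holds(c), holds(f), marked(b), marked(c), near(c,b), near(c,d), near(d,d)}

drop(c,b); step(c,d)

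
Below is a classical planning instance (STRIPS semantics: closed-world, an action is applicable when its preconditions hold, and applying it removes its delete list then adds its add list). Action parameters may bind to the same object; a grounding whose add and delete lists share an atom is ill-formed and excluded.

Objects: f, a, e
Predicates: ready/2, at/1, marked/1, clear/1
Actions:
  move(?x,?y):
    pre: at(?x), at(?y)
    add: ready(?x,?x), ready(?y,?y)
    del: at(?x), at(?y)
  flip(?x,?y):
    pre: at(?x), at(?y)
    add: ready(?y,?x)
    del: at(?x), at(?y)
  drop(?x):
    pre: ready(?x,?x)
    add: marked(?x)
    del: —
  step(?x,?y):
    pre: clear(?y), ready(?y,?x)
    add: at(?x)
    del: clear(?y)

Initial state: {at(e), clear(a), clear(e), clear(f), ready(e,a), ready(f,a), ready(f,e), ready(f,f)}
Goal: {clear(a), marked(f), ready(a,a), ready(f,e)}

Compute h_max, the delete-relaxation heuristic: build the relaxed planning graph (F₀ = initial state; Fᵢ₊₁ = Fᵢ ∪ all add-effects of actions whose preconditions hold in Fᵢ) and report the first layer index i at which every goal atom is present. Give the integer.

2

F0 = init (8 atoms)
F1 = F0 ∪ {at(a), at(f), marked(f), ready(e,e)}  (12 atoms)
F2 = F1 ∪ {marked(e), ready(a,a), ready(a,e), ready(a,f), ready(e,f)}  (17 atoms)
goal ⊆ F2  ⇒  h_max = 2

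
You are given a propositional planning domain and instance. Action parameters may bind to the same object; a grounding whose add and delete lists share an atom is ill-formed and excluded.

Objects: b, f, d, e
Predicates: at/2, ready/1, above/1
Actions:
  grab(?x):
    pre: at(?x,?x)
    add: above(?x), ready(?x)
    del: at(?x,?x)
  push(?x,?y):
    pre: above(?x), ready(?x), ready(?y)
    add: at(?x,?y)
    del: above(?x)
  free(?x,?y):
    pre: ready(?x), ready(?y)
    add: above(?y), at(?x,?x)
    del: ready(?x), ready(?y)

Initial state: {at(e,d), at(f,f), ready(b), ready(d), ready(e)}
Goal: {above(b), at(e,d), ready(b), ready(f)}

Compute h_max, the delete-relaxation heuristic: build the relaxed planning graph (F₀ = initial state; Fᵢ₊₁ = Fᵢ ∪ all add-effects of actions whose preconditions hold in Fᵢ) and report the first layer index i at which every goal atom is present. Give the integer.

1

F0 = init (5 atoms)
F1 = F0 ∪ {above(b), above(d), above(e), above(f), at(b,b), at(d,d), at(e,e), ready(f)}  (13 atoms)
goal ⊆ F1  ⇒  h_max = 1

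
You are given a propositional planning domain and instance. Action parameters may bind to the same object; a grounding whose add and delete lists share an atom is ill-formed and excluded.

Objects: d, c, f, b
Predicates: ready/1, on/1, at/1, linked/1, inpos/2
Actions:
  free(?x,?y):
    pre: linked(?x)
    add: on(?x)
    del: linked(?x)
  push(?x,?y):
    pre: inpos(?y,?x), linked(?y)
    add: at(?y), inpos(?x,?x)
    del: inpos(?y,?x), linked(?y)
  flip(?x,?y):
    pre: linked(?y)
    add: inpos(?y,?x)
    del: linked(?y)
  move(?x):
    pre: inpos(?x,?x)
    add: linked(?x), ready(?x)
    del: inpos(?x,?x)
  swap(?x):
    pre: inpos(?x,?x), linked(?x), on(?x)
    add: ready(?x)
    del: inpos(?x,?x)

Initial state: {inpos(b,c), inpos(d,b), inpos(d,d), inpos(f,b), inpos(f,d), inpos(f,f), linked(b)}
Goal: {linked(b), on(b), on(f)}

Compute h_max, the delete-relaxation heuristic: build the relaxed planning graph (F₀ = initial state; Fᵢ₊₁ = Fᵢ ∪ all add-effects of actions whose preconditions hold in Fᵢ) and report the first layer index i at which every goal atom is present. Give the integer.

2

F0 = init (7 atoms)
F1 = F0 ∪ {at(b), inpos(b,b), inpos(b,d), inpos(b,f), inpos(c,c), linked(d), linked(f), on(b), ready(d), ready(f)}  (17 atoms)
F2 = F1 ∪ {at(d), at(f), inpos(d,c), inpos(d,f), inpos(f,c), linked(c), on(d), on(f), ready(b), ready(c)}  (27 atoms)
goal ⊆ F2  ⇒  h_max = 2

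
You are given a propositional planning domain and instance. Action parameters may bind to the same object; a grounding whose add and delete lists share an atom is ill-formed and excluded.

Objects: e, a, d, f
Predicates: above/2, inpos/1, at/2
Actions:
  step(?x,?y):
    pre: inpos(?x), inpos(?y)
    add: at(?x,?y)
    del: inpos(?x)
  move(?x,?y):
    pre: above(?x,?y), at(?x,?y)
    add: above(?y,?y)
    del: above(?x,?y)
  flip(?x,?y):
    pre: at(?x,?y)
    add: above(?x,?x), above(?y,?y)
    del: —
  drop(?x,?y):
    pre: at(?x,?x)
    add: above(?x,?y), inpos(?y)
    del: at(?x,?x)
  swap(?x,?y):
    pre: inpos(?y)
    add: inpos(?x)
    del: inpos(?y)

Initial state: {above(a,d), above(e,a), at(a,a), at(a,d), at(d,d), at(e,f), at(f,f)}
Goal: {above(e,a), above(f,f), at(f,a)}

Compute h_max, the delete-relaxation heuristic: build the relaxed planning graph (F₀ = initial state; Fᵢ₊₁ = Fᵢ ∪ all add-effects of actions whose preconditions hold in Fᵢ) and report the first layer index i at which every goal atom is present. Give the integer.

2

F0 = init (7 atoms)
F1 = F0 ∪ {above(a,a), above(a,e), above(a,f), above(d,a), above(d,d), above(d,e), above(d,f), above(e,e), above(f,a), above(f,d), above(f,e), above(f,f), inpos(a), inpos(d), inpos(e), inpos(f)}  (23 atoms)
F2 = F1 ∪ {at(a,e), at(a,f), at(d,a), at(d,e), at(d,f), at(e,a), at(e,d), at(e,e), at(f,a), at(f,d), at(f,e)}  (34 atoms)
goal ⊆ F2  ⇒  h_max = 2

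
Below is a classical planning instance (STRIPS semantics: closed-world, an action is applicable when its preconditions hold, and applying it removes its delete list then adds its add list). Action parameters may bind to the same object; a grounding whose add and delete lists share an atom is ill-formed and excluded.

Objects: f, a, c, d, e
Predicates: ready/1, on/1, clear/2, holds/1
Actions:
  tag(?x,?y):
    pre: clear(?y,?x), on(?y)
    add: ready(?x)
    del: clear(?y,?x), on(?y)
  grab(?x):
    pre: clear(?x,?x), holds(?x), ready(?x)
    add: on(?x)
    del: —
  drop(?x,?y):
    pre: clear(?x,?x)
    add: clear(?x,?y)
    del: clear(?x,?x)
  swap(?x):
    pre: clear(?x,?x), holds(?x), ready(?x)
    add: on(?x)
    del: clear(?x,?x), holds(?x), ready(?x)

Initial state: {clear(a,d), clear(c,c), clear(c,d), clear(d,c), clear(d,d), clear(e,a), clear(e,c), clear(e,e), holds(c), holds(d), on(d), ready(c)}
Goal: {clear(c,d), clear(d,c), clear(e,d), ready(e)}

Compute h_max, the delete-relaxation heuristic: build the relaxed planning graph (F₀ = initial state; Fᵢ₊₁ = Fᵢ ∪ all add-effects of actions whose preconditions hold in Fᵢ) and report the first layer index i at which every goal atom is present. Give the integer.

F0 = init (12 atoms)
F1 = F0 ∪ {clear(c,a), clear(c,e), clear(c,f), clear(d,a), clear(d,e), clear(d,f), clear(e,d), clear(e,f), on(c), ready(d)}  (22 atoms)
F2 = F1 ∪ {ready(a), ready(e), ready(f)}  (25 atoms)
goal ⊆ F2  ⇒  h_max = 2

2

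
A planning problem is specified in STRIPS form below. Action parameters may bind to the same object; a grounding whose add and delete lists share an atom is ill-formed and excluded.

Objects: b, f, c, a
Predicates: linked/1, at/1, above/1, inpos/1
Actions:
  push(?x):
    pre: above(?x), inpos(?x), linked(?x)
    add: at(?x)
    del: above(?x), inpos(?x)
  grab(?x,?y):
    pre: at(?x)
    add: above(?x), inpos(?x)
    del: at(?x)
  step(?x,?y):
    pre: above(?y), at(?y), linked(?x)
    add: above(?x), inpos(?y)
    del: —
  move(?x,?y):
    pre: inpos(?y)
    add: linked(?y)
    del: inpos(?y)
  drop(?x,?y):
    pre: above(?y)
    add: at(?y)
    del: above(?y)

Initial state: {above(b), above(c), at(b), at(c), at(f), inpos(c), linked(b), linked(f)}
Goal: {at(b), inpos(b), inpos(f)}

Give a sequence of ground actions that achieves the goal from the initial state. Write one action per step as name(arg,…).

grab(f,b); step(b,b)

1. grab(f,b)  →  {above(b), above(c), above(f), at(b), at(c), inpos(c), inpos(f), linked(b), linked(f)}
2. step(b,b)  →  {above(b), above(c), above(f), at(b), at(c), inpos(b), inpos(c), inpos(f), linked(b), linked(f)}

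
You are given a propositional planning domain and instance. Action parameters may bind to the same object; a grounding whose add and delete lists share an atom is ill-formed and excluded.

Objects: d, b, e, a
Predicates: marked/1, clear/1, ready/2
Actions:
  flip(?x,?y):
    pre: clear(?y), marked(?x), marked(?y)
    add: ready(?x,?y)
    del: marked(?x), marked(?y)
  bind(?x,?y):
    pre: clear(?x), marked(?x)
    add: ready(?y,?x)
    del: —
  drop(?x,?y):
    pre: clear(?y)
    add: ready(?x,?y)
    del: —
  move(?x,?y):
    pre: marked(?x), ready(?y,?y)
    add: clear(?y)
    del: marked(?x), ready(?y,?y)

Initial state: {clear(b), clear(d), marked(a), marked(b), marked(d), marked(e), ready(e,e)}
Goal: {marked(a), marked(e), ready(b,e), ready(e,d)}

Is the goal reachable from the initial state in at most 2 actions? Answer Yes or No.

No

1. bind(d,e)  →  {clear(b), clear(d), marked(a), marked(b), marked(d), marked(e), ready(e,d), ready(e,e)}
2. move(d,e)  →  {clear(b), clear(d), clear(e), marked(a), marked(b), marked(e), ready(e,d)}
3. bind(e,b)  →  {clear(b), clear(d), clear(e), marked(a), marked(b), marked(e), ready(b,e), ready(e,d)}
optimal plan length = 3; 3 > 2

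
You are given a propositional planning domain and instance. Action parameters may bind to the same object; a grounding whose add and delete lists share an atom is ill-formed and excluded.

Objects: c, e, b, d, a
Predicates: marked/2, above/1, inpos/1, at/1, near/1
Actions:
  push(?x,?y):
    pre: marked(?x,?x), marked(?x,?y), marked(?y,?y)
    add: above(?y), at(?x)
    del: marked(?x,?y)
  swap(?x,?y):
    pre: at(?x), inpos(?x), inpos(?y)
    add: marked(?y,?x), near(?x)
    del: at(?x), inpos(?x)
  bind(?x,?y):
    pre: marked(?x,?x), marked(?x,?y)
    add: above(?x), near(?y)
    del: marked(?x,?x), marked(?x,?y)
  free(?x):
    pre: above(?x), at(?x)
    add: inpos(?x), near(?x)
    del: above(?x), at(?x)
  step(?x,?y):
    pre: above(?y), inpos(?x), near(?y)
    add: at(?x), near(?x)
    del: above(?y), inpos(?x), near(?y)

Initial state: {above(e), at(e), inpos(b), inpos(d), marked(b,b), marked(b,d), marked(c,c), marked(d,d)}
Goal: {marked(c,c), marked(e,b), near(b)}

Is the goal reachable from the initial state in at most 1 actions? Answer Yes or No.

1. push(b,b)  →  {above(b), above(e), at(b), at(e), inpos(b), inpos(d), marked(b,d), marked(c,c), marked(d,d)}
2. free(e)  →  {above(b), at(b), inpos(b), inpos(d), inpos(e), marked(b,d), marked(c,c), marked(d,d), near(e)}
3. swap(b,e)  →  {above(b), inpos(d), inpos(e), marked(b,d), marked(c,c), marked(d,d), marked(e,b), near(b), near(e)}
optimal plan length = 3; 3 > 1

No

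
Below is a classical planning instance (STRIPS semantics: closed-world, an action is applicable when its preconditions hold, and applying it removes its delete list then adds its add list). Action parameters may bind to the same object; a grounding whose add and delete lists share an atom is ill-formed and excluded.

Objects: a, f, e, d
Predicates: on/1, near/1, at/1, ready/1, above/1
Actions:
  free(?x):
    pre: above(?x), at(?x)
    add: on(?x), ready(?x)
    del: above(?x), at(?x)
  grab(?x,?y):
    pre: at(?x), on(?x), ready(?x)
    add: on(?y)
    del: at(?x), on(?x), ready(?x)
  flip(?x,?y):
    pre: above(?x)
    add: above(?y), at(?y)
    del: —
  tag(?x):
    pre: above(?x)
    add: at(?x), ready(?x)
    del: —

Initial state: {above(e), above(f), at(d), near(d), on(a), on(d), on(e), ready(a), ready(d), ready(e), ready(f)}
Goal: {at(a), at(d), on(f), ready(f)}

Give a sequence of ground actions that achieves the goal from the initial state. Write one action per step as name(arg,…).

grab(d,f); flip(f,a); flip(a,d)

1. grab(d,f)  →  {above(e), above(f), near(d), on(a), on(e), on(f), ready(a), ready(e), ready(f)}
2. flip(f,a)  →  {above(a), above(e), above(f), at(a), near(d), on(a), on(e), on(f), ready(a), ready(e), ready(f)}
3. flip(a,d)  →  {above(a), above(d), above(e), above(f), at(a), at(d), near(d), on(a), on(e), on(f), ready(a), ready(e), ready(f)}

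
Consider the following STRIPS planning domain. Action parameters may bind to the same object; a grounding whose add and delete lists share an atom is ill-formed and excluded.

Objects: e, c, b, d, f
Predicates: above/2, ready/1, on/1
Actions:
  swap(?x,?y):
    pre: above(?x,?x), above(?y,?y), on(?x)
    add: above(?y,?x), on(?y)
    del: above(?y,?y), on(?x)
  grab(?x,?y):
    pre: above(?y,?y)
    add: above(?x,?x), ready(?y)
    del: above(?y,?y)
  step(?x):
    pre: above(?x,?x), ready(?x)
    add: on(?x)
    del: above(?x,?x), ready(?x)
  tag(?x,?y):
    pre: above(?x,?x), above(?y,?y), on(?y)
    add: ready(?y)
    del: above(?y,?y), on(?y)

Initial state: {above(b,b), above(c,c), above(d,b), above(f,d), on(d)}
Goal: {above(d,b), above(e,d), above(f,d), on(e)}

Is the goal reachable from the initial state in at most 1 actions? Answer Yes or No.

1. grab(e,c)  →  {above(b,b), above(d,b), above(e,e), above(f,d), on(d), ready(c)}
2. grab(d,b)  →  {above(d,b), above(d,d), above(e,e), above(f,d), on(d), ready(b), ready(c)}
3. swap(d,e)  →  {above(d,b), above(d,d), above(e,d), above(f,d), on(e), ready(b), ready(c)}
optimal plan length = 3; 3 > 1

No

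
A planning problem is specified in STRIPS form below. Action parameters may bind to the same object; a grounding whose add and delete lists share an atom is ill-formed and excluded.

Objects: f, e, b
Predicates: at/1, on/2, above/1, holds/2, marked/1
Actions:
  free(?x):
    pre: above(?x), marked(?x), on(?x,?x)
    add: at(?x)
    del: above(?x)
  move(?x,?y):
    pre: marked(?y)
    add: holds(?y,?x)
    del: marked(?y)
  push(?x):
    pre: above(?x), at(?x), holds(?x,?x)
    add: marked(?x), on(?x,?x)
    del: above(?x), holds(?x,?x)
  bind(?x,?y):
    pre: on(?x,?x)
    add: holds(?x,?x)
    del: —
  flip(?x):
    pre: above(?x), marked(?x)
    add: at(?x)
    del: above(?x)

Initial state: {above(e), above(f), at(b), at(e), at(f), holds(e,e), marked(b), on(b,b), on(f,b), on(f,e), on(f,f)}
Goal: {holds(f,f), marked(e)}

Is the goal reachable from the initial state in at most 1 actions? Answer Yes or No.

No

1. push(e)  →  {above(f), at(b), at(e), at(f), marked(b), marked(e), on(b,b), on(e,e), on(f,b), on(f,e), on(f,f)}
2. bind(f,f)  →  {above(f), at(b), at(e), at(f), holds(f,f), marked(b), marked(e), on(b,b), on(e,e), on(f,b), on(f,e), on(f,f)}
optimal plan length = 2; 2 > 1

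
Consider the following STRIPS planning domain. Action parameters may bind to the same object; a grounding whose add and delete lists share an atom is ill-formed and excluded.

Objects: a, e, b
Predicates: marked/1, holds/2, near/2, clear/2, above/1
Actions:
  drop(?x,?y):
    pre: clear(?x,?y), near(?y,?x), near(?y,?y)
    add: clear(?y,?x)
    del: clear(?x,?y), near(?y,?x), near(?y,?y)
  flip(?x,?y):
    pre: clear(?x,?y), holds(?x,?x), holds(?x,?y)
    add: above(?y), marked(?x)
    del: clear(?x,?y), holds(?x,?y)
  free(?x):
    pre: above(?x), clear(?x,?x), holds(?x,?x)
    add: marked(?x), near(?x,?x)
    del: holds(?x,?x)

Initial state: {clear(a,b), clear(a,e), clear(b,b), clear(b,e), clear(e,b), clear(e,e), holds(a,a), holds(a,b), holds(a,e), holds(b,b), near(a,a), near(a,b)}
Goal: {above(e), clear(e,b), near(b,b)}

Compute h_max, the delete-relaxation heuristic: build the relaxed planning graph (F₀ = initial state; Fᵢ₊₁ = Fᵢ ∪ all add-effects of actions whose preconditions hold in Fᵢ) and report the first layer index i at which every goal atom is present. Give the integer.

F0 = init (12 atoms)
F1 = F0 ∪ {above(b), above(e), marked(a), marked(b)}  (16 atoms)
F2 = F1 ∪ {near(b,b)}  (17 atoms)
goal ⊆ F2  ⇒  h_max = 2

2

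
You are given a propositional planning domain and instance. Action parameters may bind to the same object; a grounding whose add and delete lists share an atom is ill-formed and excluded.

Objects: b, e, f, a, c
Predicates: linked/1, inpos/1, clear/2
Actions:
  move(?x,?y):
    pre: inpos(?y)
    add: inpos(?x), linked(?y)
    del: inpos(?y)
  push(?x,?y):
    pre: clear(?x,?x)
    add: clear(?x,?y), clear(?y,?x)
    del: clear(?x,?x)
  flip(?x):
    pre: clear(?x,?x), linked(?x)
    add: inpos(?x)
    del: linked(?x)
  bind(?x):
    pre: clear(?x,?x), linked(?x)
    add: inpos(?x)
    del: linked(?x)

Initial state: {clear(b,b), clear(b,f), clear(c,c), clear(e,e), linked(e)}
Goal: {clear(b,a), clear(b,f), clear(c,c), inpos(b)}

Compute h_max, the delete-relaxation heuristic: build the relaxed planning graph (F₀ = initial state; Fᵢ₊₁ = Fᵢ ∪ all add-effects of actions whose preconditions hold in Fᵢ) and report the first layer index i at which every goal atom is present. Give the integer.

F0 = init (5 atoms)
F1 = F0 ∪ {clear(a,b), clear(a,c), clear(a,e), clear(b,a), clear(b,c), clear(b,e), clear(c,a), clear(c,b), clear(c,e), clear(c,f), clear(e,a), clear(e,b), clear(e,c), clear(e,f), clear(f,b), clear(f,c), clear(f,e), inpos(e)}  (23 atoms)
F2 = F1 ∪ {inpos(a), inpos(b), inpos(c), inpos(f)}  (27 atoms)
goal ⊆ F2  ⇒  h_max = 2

2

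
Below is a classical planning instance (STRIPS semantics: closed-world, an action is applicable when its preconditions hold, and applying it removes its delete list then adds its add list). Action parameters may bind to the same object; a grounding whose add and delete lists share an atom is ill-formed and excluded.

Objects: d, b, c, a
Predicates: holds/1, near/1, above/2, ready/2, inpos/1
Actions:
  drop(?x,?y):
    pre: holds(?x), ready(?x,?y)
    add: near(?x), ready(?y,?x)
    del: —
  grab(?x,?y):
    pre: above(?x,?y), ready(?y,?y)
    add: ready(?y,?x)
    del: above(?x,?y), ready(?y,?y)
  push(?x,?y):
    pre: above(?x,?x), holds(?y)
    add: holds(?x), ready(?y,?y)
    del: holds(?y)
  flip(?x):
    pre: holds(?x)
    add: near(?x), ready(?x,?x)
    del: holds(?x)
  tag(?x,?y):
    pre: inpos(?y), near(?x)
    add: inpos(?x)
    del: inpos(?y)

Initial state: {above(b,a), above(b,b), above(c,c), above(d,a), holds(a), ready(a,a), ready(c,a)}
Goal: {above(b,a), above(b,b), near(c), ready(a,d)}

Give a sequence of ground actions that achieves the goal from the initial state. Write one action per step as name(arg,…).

grab(d,a); push(c,a); drop(c,a)

1. grab(d,a)  →  {above(b,a), above(b,b), above(c,c), holds(a), ready(a,d), ready(c,a)}
2. push(c,a)  →  {above(b,a), above(b,b), above(c,c), holds(c), ready(a,a), ready(a,d), ready(c,a)}
3. drop(c,a)  →  {above(b,a), above(b,b), above(c,c), holds(c), near(c), ready(a,a), ready(a,c), ready(a,d), ready(c,a)}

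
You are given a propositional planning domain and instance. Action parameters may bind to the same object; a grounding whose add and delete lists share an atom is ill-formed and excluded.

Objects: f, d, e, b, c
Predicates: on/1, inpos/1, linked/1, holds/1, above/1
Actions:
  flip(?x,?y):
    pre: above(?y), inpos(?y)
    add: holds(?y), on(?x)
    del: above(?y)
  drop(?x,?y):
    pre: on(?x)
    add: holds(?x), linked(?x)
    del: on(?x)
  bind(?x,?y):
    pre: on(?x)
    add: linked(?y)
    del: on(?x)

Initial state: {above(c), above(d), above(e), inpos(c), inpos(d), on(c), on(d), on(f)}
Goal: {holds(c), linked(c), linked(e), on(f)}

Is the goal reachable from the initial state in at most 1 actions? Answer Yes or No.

No

1. drop(c,f)  →  {above(c), above(d), above(e), holds(c), inpos(c), inpos(d), linked(c), on(d), on(f)}
2. bind(d,e)  →  {above(c), above(d), above(e), holds(c), inpos(c), inpos(d), linked(c), linked(e), on(f)}
optimal plan length = 2; 2 > 1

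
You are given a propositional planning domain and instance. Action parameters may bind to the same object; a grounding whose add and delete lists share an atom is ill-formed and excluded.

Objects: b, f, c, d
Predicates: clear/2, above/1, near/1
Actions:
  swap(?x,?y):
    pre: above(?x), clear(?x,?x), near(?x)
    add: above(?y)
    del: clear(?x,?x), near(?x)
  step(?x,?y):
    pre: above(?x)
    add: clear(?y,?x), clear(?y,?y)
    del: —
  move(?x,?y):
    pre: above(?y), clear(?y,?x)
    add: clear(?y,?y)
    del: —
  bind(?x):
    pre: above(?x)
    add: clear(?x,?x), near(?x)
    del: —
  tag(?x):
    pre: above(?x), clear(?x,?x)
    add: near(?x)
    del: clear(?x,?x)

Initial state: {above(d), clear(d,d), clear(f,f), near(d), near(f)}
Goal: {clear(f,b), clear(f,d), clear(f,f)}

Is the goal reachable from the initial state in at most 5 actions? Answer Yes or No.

Yes

1. swap(d,b)  →  {above(b), above(d), clear(f,f), near(f)}
2. step(b,f)  →  {above(b), above(d), clear(f,b), clear(f,f), near(f)}
3. step(d,f)  →  {above(b), above(d), clear(f,b), clear(f,d), clear(f,f), near(f)}
optimal plan length = 3; 3 ≤ 5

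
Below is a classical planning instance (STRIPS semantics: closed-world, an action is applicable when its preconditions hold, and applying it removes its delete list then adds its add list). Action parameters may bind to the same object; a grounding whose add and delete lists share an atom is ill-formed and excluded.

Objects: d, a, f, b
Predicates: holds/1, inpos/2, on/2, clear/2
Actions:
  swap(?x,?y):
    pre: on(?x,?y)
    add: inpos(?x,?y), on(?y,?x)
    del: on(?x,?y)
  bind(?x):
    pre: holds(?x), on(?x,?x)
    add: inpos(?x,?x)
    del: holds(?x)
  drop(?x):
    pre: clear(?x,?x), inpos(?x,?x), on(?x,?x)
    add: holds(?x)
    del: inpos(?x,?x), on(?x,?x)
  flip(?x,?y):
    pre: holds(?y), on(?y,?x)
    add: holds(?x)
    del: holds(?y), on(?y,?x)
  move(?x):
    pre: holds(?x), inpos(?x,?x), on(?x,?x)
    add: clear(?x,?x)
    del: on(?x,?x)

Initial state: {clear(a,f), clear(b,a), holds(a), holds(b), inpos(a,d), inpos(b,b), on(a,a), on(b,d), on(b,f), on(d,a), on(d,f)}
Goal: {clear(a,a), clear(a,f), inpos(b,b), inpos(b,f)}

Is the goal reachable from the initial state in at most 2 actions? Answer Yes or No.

1. swap(b,f)  →  {clear(a,f), clear(b,a), holds(a), holds(b), inpos(a,d), inpos(b,b), inpos(b,f), on(a,a), on(b,d), on(d,a), on(d,f), on(f,b)}
2. bind(a)  →  {clear(a,f), clear(b,a), holds(b), inpos(a,a), inpos(a,d), inpos(b,b), inpos(b,f), on(a,a), on(b,d), on(d,a), on(d,f), on(f,b)}
3. flip(d,b)  →  {clear(a,f), clear(b,a), holds(d), inpos(a,a), inpos(a,d), inpos(b,b), inpos(b,f), on(a,a), on(d,a), on(d,f), on(f,b)}
4. flip(a,d)  →  {clear(a,f), clear(b,a), holds(a), inpos(a,a), inpos(a,d), inpos(b,b), inpos(b,f), on(a,a), on(d,f), on(f,b)}
5. move(a)  →  {clear(a,a), clear(a,f), clear(b,a), holds(a), inpos(a,a), inpos(a,d), inpos(b,b), inpos(b,f), on(d,f), on(f,b)}
optimal plan length = 5; 5 > 2

No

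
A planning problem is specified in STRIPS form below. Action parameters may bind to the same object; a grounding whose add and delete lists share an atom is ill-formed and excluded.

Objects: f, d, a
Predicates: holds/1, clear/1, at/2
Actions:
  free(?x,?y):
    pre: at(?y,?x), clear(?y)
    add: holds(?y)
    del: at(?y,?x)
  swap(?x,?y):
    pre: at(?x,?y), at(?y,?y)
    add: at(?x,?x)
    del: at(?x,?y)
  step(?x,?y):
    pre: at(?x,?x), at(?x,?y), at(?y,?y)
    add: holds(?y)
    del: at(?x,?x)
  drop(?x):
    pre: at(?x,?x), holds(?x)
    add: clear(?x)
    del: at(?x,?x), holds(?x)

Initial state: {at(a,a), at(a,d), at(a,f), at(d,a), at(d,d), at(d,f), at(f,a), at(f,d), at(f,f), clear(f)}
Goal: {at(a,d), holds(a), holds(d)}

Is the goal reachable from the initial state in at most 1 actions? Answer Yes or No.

1. step(f,d)  →  {at(a,a), at(a,d), at(a,f), at(d,a), at(d,d), at(d,f), at(f,a), at(f,d), clear(f), holds(d)}
2. step(d,a)  →  {at(a,a), at(a,d), at(a,f), at(d,a), at(d,f), at(f,a), at(f,d), clear(f), holds(a), holds(d)}
optimal plan length = 2; 2 > 1

No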